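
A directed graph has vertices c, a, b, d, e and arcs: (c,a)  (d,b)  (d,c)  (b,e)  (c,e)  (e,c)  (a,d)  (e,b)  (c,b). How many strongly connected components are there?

1

{a, b, c, d, e} are all mutually reachable — one SCC of size 5.
That gives 1 strongly connected component.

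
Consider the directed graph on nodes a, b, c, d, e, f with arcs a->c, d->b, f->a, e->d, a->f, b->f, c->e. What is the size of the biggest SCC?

{a, b, c, d, e, f} are all mutually reachable — one SCC of size 6.
The largest has 6 vertices.

6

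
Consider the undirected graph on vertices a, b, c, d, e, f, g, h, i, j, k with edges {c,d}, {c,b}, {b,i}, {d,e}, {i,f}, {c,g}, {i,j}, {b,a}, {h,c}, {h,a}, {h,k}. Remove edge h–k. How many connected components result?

2

Before removal there is 1 component.
h–k is a bridge — removing it separates h's side from k's side.
After removal: 2 components.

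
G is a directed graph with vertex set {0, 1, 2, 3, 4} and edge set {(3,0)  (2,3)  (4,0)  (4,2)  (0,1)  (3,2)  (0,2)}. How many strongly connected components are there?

{0, 2, 3} are all mutually reachable — one SCC of size 3.
{1} is an SCC by itself.
{4} is an SCC by itself.
That gives 3 strongly connected components.

3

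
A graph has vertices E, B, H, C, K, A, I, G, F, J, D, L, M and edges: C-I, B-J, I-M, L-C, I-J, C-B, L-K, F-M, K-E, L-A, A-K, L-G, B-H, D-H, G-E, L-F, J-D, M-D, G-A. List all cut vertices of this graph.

L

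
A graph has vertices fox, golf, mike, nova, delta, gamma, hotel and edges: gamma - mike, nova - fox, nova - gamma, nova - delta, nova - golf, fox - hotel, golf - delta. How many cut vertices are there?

Removing fox increases the component count from 1 to 2, so fox is a cut vertex.
Removing nova increases the component count from 1 to 3, so nova is a cut vertex.
Removing gamma increases the component count from 1 to 2, so gamma is a cut vertex.
By contrast removing delta leaves 1 component; it is not a cut vertex. No other vertex is a cut vertex either.

3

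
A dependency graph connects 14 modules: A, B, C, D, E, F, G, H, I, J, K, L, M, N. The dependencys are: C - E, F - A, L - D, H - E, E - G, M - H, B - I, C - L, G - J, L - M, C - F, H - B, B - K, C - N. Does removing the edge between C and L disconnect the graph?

After removing C - L, the path C-E-H-M-L still connects them, so the edge is not a bridge.

No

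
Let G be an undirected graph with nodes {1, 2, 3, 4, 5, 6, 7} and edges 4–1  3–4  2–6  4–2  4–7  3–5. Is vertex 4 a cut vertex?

Deleting 4 raises the number of components from 1 to 4, so 4 is a cut vertex.

Yes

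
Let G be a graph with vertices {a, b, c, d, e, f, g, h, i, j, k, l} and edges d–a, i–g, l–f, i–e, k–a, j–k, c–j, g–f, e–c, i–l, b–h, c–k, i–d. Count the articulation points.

1

Removing i increases the component count from 2 to 3, so i is a cut vertex.
By contrast removing a leaves 2 components; it is not a cut vertex. No other vertex is a cut vertex either.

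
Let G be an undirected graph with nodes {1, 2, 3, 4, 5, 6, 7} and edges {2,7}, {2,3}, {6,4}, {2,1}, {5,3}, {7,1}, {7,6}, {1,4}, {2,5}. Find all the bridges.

The edges on the cycle 2-5-3-2 are not bridges since each lies on that cycle.
Every edge lies on some cycle, so there are no bridges.

none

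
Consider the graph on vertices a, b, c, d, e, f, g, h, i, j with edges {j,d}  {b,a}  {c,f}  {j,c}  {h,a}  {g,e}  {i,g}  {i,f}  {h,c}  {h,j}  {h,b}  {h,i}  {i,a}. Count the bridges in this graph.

The edges on the cycle h-j-c-h are not bridges since each lies on that cycle.
But removing g–i disconnects g from i; removing d–j disconnects d from j; removing g–e disconnects g from e — these are bridges.
That makes 3 bridges.

3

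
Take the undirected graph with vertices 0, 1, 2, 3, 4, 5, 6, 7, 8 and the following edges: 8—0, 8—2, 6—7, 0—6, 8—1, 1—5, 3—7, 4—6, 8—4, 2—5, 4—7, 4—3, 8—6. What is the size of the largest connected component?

Starting from 0 we can reach 0, 1, 2, 3, 4, 5, 6, 7, 8. That is one component of size 9.
The largest has 9 vertices.

9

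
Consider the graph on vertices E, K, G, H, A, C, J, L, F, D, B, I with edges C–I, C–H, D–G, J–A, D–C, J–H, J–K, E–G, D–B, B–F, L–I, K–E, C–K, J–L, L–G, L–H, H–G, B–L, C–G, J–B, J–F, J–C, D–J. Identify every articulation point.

Removing J increases the component count from 1 to 2, so J is a cut vertex.
By contrast removing F leaves 1 component; it is not a cut vertex. No other vertex is a cut vertex either.

J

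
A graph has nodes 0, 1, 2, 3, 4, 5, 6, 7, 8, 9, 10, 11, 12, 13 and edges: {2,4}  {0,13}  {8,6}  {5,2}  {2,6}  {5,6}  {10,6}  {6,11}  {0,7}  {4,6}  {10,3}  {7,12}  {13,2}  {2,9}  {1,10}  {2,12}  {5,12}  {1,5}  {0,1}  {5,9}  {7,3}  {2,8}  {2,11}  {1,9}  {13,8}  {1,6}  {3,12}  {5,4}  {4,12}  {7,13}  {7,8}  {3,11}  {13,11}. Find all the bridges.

none

The edges on the cycle 0-7-3-12-5-1-0 are not bridges since each lies on that cycle.
Every edge lies on some cycle, so there are no bridges.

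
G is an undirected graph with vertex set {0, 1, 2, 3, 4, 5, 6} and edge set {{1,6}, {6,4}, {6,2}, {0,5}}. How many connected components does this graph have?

3

3 is isolated — a component by itself.
Starting from 0 we can reach 0, 5. That is one component of size 2.
Starting from 1 we can reach 1, 2, 4, 6. That is one component of size 4.
Total: 3 components.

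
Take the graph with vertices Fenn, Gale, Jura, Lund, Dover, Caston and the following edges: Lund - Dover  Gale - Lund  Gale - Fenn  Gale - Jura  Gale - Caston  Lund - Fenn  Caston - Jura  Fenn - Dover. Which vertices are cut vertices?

Gale

Removing Gale increases the component count from 1 to 2, so Gale is a cut vertex.
By contrast removing Lund leaves 1 component; it is not a cut vertex. No other vertex is a cut vertex either.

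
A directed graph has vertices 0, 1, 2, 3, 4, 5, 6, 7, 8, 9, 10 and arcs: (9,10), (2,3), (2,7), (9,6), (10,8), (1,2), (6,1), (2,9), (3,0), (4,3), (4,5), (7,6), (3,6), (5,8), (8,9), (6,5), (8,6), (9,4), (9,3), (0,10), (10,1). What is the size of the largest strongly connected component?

11

{0, 1, 2, 3, 4, 5, 6, 7, 8, 9, 10} are all mutually reachable — one SCC of size 11.
The largest has 11 vertices.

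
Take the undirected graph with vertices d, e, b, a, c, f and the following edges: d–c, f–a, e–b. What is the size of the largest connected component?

2

Starting from b we can reach b, e. That is one component of size 2.
Starting from c we can reach c, d. That is one component of size 2.
Starting from a we can reach a, f. That is one component of size 2.
The largest has 2 vertices.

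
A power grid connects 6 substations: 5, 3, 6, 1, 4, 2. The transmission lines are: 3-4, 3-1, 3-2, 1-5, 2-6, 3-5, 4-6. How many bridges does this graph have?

0

The edges on the cycle 3-1-5-3 are not bridges since each lies on that cycle.
Every edge lies on some cycle, so there are no bridges.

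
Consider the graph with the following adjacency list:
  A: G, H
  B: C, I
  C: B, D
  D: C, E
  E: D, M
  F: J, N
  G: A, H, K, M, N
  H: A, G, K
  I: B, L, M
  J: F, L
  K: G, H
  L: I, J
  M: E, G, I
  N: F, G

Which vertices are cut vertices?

G

Removing G increases the component count from 1 to 2, so G is a cut vertex.
By contrast removing C leaves 1 component; it is not a cut vertex. No other vertex is a cut vertex either.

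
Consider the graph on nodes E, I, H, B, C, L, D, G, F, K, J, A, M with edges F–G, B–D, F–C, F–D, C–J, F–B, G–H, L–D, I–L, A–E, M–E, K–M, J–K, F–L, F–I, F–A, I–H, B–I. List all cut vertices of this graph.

F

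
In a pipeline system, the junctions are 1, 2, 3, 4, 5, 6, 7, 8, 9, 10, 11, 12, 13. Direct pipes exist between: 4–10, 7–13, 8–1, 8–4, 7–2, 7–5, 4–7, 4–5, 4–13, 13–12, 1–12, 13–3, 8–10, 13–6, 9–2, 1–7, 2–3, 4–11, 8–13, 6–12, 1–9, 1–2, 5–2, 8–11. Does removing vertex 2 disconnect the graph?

No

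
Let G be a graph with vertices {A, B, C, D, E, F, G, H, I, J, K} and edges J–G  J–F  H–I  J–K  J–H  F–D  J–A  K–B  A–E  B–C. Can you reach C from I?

Yes

From I we can reach A, B, C, D, E, F, G, H, I, J, K, which includes C.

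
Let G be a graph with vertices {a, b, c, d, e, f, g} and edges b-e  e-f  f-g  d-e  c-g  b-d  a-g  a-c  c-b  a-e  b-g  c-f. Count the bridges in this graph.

0

The edges on the cycle c-b-d-e-f-c are not bridges since each lies on that cycle.
Every edge lies on some cycle, so there are no bridges.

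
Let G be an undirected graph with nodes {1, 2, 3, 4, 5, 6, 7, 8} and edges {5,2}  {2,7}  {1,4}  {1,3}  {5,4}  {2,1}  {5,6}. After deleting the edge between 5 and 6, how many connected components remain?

Before removal there are 2 components.
5-6 is a bridge — removing it separates 5's side from 6's side.
After removal: 3 components.

3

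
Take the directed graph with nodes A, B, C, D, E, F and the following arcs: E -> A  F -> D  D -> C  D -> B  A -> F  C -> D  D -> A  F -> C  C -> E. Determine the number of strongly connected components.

2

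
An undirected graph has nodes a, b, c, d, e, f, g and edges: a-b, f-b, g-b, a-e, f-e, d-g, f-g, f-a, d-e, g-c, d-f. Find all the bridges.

c-g

The edges on the cycle d-f-a-e-d are not bridges since each lies on that cycle.
But removing c-g disconnects c from g — this is a bridge.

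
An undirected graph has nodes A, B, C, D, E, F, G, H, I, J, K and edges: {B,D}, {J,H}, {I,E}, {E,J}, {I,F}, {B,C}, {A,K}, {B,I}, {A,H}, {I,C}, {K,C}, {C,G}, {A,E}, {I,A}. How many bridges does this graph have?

3

The edges on the cycle B-I-A-K-C-B are not bridges since each lies on that cycle.
But removing F - I disconnects F from I; removing D - B disconnects D from B; removing C - G disconnects C from G — these are bridges.
That makes 3 bridges.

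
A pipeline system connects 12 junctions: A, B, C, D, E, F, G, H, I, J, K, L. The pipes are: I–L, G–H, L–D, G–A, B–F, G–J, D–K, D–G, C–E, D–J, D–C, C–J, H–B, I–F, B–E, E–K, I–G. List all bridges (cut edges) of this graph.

A-G

The edges on the cycle D-C-E-K-D are not bridges since each lies on that cycle.
But removing A–G disconnects A from G — this is a bridge.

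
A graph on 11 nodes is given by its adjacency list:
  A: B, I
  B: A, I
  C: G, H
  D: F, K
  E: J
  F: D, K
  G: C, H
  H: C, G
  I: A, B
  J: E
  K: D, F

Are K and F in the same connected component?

From K we can reach D, F, K, which includes F.

Yes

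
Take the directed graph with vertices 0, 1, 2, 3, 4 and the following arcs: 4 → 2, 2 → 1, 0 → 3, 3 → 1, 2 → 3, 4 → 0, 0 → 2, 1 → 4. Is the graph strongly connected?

Yes

From 3 we can reach every vertex (0, 1, 2, 3, 4), and every vertex can reach 3 (0, 1, 2, 3, 4). So the whole graph is one strongly connected component.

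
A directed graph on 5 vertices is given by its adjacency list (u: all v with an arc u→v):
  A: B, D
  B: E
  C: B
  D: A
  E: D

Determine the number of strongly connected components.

2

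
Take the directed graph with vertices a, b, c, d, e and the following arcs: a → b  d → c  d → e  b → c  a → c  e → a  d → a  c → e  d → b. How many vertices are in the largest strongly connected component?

4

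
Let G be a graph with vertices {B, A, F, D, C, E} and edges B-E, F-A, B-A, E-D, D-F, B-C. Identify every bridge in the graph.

The edges on the cycle B-E-D-F-A-B are not bridges since each lies on that cycle.
But removing B-C disconnects B from C — this is a bridge.

B-C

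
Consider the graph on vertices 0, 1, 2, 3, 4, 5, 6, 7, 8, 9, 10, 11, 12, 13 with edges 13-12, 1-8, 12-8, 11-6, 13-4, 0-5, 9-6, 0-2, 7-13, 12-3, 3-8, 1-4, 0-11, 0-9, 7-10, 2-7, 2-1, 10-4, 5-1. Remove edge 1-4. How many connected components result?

1 and 4 are still connected via 1-2-7-10-4, so the component count stays at 1.

1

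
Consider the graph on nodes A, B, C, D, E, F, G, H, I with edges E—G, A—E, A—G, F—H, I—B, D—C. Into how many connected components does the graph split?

Starting from F we can reach F, H. That is one component of size 2.
Starting from C we can reach C, D. That is one component of size 2.
Starting from B we can reach B, I. That is one component of size 2.
Starting from A we can reach A, E, G. That is one component of size 3.
Total: 4 components.

4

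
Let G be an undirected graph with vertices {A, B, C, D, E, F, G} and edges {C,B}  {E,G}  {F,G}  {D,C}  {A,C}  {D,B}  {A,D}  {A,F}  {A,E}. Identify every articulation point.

Removing A increases the component count from 1 to 2, so A is a cut vertex.
By contrast removing E leaves 1 component; it is not a cut vertex. No other vertex is a cut vertex either.

A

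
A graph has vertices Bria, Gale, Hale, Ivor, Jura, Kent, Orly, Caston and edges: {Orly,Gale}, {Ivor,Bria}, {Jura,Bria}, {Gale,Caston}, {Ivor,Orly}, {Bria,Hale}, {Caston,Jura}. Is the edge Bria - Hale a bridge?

Removing Bria - Hale leaves no path between Bria and Hale: the component count goes from 2 to 3. So it is a bridge.

Yes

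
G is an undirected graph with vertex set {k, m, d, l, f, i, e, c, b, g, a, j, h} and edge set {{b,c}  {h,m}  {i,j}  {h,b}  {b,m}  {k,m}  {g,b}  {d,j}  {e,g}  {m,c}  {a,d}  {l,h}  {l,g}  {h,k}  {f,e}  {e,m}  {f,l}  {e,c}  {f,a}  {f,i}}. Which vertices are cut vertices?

Removing f increases the component count from 1 to 2, so f is a cut vertex.
By contrast removing l leaves 1 component; it is not a cut vertex. No other vertex is a cut vertex either.

f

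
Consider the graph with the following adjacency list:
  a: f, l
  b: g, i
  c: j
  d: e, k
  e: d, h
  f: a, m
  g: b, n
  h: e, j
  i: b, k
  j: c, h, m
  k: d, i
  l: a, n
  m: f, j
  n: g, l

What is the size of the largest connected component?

Starting from a we can reach a, b, c, d, e, f, g, h, i, j, k, l, m, n. That is one component of size 14.
The largest has 14 vertices.

14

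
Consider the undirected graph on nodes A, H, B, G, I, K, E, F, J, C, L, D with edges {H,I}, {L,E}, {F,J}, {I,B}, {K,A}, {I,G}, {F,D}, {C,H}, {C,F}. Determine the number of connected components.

3

Starting from A we can reach A, K. That is one component of size 2.
Starting from E we can reach E, L. That is one component of size 2.
Starting from B we can reach B, C, D, F, G, H, I, J. That is one component of size 8.
Total: 3 components.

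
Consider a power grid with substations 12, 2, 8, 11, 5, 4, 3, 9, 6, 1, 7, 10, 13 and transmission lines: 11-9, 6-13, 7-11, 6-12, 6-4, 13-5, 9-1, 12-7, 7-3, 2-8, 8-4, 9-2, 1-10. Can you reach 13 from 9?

From 9 we can reach 1, 2, 3, 4, 5, 6, 7, 8, 9, 10, 11, 12, 13, which includes 13.

Yes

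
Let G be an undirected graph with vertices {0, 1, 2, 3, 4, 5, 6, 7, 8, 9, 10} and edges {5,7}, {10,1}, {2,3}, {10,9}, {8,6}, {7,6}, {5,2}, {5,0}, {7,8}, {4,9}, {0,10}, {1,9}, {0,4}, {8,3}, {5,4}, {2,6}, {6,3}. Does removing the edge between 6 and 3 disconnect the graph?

No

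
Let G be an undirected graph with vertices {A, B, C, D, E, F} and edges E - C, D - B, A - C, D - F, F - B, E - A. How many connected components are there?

2

Starting from A we can reach A, C, E. That is one component of size 3.
Starting from B we can reach B, D, F. That is one component of size 3.
Total: 2 components.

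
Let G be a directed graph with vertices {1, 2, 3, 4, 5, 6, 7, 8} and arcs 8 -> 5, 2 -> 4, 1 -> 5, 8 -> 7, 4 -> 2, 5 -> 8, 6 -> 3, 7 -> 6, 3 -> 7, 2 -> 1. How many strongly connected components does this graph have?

4

{3, 6, 7} are all mutually reachable — one SCC of size 3.
{2, 4} are all mutually reachable — one SCC of size 2.
{5, 8} are all mutually reachable — one SCC of size 2.
{1} is an SCC by itself.
That gives 4 strongly connected components.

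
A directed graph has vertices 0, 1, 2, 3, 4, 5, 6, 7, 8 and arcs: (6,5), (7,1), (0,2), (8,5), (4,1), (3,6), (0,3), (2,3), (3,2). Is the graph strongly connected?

No

There is no directed path from 6 to 8, so the graph is not strongly connected.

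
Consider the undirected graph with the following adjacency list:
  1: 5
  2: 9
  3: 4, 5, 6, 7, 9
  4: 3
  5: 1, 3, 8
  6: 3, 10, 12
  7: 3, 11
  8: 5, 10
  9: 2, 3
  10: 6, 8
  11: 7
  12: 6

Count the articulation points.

5

Removing 3 increases the component count from 1 to 4, so 3 is a cut vertex.
Removing 5 increases the component count from 1 to 2, so 5 is a cut vertex.
Removing 6 increases the component count from 1 to 2, so 6 is a cut vertex.
Likewise 7, 9 are cut vertices.
By contrast removing 1 leaves 1 component; it is not a cut vertex. No other vertex is a cut vertex either.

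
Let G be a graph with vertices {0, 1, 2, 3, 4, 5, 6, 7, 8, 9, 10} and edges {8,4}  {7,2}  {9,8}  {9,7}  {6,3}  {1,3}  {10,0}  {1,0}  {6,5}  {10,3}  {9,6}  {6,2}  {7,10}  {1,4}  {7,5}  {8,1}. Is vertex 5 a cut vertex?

Deleting 5 leaves 1 component (was 1) (its neighbors 6, 7 remain connected to each other), so 5 is not a cut vertex.

No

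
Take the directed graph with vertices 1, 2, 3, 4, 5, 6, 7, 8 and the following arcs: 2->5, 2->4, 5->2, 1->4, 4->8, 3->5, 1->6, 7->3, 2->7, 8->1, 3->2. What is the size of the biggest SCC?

4

{2, 3, 5, 7} are all mutually reachable — one SCC of size 4.
{1, 4, 8} are all mutually reachable — one SCC of size 3.
{6} is an SCC by itself.
The largest has 4 vertices.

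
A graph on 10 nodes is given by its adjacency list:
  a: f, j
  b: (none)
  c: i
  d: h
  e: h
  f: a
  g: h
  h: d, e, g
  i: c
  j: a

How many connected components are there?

4

b is isolated — a component by itself.
Starting from c we can reach c, i. That is one component of size 2.
Starting from a we can reach a, f, j. That is one component of size 3.
Starting from d we can reach d, e, g, h. That is one component of size 4.
Total: 4 components.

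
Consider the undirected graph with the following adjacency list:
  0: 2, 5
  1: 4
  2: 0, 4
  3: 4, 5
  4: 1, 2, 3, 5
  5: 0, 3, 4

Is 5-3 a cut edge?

No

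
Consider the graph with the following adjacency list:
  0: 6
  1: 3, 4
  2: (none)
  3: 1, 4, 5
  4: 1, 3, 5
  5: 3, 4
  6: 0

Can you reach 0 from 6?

Yes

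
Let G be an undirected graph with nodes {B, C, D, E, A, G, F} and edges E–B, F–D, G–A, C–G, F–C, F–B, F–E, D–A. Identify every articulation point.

Removing F increases the component count from 1 to 2, so F is a cut vertex.
By contrast removing B leaves 1 component; it is not a cut vertex. No other vertex is a cut vertex either.

F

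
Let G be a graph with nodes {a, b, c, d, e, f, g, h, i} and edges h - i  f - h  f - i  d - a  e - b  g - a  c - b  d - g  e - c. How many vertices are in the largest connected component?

3

Starting from b we can reach b, c, e. That is one component of size 3.
Starting from f we can reach f, h, i. That is one component of size 3.
Starting from a we can reach a, d, g. That is one component of size 3.
The largest has 3 vertices.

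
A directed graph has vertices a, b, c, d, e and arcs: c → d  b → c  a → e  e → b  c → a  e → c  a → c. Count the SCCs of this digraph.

{a, b, c, e} are all mutually reachable — one SCC of size 4.
{d} is an SCC by itself.
That gives 2 strongly connected components.

2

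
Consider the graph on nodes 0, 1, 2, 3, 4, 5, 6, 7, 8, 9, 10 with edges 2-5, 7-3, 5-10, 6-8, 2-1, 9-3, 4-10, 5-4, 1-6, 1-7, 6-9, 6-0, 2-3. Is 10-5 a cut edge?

No

After removing 10-5, the path 10-4-5 still connects them, so the edge is not a bridge.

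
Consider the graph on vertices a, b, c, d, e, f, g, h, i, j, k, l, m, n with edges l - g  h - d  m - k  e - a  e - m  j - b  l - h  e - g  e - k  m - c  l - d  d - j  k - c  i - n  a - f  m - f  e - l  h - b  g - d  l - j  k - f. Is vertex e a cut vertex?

Yes

Deleting e raises the number of components from 2 to 3, so e is a cut vertex.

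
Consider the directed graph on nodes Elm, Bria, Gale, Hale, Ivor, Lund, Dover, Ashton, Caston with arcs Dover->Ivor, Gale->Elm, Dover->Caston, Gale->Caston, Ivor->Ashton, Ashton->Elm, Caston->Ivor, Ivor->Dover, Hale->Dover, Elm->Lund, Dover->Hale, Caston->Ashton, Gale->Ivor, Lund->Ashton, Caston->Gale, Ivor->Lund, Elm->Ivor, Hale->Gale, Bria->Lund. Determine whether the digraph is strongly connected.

There is no directed path from Elm to Bria, so the graph is not strongly connected.

No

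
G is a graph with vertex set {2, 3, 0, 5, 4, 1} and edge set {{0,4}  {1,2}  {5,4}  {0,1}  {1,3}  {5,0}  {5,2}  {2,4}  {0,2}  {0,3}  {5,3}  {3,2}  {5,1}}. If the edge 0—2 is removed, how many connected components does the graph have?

0 and 2 are still connected via 0-5-2, so the component count stays at 1.

1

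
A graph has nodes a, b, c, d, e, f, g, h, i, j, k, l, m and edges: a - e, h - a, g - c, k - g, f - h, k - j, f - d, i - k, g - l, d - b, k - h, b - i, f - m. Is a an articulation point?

Deleting a raises the number of components from 1 to 2, so a is a cut vertex.

Yes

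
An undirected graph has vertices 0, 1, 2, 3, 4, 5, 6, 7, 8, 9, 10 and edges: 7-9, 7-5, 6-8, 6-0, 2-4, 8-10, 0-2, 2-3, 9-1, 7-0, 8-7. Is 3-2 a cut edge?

Yes

Removing 3-2 leaves no path between 3 and 2: the component count goes from 1 to 2. So it is a bridge.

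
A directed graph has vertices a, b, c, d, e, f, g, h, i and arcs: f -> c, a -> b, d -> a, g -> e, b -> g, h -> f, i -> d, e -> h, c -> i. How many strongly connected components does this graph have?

{a, b, c, d, e, f, g, h, i} are all mutually reachable — one SCC of size 9.
That gives 1 strongly connected component.

1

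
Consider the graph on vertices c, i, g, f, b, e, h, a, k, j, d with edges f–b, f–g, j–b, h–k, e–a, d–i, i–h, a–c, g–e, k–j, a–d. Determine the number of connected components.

1

Starting from a we can reach a, b, c, d, e, f, g, h, i, j, k. That is one component of size 11.
Total: 1 component.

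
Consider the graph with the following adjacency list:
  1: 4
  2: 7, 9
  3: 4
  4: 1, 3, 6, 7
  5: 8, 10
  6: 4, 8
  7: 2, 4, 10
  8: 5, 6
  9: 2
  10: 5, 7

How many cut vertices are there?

3

Removing 2 increases the component count from 1 to 2, so 2 is a cut vertex.
Removing 4 increases the component count from 1 to 3, so 4 is a cut vertex.
Removing 7 increases the component count from 1 to 2, so 7 is a cut vertex.
By contrast removing 1 leaves 1 component; it is not a cut vertex. No other vertex is a cut vertex either.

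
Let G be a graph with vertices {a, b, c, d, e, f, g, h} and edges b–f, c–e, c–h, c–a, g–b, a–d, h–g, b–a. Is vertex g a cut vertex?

No

Deleting g leaves 1 component (was 1) (its neighbors b, h remain connected to each other), so g is not a cut vertex.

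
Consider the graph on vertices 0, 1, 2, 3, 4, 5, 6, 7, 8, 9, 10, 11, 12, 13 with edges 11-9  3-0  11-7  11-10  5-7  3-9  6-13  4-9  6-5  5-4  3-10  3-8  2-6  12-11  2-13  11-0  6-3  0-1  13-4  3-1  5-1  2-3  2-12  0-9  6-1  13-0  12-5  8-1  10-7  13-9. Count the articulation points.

Removing 11, for instance, still leaves 1 component. No single vertex removal increases the component count — the graph has no articulation points.

0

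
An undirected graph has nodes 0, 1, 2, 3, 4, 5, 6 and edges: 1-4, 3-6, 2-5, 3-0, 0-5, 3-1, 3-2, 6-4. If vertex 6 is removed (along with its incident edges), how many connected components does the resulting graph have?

With 6 gone, the remaining components are: {0, 1, 2, 3, 4, 5}.
That is 1 component.

1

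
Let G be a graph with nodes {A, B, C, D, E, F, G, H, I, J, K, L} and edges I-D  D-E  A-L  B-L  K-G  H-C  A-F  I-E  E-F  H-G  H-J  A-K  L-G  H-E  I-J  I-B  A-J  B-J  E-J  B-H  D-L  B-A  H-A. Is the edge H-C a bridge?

Yes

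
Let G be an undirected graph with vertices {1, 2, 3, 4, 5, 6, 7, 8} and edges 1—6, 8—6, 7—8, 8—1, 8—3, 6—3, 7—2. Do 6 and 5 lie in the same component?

The component containing 6 is {1, 2, 3, 6, 7, 8}, and 5 is not in it.

No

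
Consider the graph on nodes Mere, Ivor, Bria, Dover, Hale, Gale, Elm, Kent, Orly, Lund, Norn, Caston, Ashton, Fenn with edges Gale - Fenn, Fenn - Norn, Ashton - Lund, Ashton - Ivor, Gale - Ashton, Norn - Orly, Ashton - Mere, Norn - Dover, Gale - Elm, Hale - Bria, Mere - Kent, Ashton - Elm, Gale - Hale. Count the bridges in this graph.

The edges on the cycle Gale-Ashton-Elm-Gale are not bridges since each lies on that cycle.
But removing Ashton - Mere disconnects Ashton from Mere; removing Norn - Orly disconnects Norn from Orly; removing Mere - Kent disconnects Mere from Kent; removing Hale - Bria disconnects Hale from Bria — these are bridges.
In total 10 edges are bridges.

10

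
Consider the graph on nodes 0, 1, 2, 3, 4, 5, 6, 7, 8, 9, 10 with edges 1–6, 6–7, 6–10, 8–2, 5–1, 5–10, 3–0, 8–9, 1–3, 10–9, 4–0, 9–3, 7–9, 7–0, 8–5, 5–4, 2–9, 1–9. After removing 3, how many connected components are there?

With 3 gone, the remaining components are: {0, 1, 2, 4, 5, 6, 7, 8, 9, 10}.
That is 1 component.

1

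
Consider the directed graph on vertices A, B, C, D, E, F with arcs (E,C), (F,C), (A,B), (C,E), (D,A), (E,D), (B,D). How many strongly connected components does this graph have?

3

{A, B, D} are all mutually reachable — one SCC of size 3.
{C, E} are all mutually reachable — one SCC of size 2.
{F} is an SCC by itself.
That gives 3 strongly connected components.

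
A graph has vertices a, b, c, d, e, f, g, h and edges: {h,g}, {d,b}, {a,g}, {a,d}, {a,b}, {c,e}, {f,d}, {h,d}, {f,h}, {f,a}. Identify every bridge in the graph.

c-e

The edges on the cycle a-d-b-a are not bridges since each lies on that cycle.
But removing c-e disconnects c from e — this is a bridge.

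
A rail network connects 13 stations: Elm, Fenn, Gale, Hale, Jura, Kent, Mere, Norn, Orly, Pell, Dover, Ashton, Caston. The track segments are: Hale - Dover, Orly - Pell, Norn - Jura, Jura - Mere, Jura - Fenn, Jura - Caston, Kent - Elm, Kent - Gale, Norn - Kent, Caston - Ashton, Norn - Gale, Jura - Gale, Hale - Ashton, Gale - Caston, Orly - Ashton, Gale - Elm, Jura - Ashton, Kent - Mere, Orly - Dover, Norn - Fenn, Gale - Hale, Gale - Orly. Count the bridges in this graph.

1

The edges on the cycle Norn-Kent-Mere-Jura-Norn are not bridges since each lies on that cycle.
But removing Pell - Orly disconnects Pell from Orly — this is a bridge.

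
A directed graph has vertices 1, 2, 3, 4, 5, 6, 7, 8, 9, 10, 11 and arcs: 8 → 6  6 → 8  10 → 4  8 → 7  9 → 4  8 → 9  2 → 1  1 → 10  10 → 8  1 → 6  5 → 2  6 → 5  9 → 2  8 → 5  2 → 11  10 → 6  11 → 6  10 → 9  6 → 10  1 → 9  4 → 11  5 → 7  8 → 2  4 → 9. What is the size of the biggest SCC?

9

{1, 2, 4, 5, 6, 8, 9, 10, 11} are all mutually reachable — one SCC of size 9.
{3} is an SCC by itself.
{7} is an SCC by itself.
The largest has 9 vertices.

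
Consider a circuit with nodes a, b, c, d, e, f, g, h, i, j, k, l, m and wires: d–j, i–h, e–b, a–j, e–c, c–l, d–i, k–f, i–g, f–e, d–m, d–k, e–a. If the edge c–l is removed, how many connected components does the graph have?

2

Before removal there is 1 component.
c–l is a bridge — removing it separates c's side from l's side.
After removal: 2 components.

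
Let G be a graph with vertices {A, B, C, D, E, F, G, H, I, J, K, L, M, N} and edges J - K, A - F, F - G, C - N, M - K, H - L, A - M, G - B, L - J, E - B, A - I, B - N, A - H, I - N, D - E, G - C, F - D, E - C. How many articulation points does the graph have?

1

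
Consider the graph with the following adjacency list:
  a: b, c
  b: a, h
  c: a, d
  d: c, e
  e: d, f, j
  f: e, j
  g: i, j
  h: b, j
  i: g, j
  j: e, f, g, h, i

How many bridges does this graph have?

0

The edges on the cycle j-g-i-j are not bridges since each lies on that cycle.
Every edge lies on some cycle, so there are no bridges.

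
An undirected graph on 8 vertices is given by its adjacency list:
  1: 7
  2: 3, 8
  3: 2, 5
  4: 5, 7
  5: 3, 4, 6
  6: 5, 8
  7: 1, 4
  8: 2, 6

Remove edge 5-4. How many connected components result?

2

Before removal there is 1 component.
5-4 is a bridge — removing it separates 5's side from 4's side.
After removal: 2 components.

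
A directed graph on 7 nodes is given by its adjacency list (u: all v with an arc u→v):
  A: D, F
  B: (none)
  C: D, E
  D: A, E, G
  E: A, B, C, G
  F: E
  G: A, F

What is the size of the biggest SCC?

6

{A, C, D, E, F, G} are all mutually reachable — one SCC of size 6.
{B} is an SCC by itself.
The largest has 6 vertices.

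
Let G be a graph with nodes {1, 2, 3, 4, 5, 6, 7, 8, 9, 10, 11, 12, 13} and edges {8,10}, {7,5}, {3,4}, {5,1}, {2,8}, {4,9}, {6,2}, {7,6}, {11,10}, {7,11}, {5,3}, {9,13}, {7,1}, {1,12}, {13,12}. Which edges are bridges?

The edges on the cycle 7-6-2-8-10-11-7 are not bridges since each lies on that cycle.
Every edge lies on some cycle, so there are no bridges.

none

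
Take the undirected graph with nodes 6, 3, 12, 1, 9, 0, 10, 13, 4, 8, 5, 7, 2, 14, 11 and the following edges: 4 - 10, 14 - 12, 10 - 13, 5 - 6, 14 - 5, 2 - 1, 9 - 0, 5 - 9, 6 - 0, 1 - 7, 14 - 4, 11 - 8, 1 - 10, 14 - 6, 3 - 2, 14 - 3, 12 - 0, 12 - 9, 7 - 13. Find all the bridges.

The edges on the cycle 1-7-13-10-1 are not bridges since each lies on that cycle.
But removing 11 - 8 disconnects 11 from 8 — this is a bridge.

11-8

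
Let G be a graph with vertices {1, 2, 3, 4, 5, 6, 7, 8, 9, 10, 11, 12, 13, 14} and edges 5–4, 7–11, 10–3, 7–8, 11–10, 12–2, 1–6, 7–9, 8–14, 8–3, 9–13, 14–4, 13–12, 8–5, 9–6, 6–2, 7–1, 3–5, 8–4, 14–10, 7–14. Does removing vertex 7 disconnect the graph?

Yes

Deleting 7 raises the number of components from 1 to 2, so 7 is a cut vertex.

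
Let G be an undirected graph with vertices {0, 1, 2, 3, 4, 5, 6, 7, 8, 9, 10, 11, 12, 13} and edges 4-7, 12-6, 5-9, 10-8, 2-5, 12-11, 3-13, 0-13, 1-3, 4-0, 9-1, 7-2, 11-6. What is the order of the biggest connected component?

9

Starting from 8 we can reach 8, 10. That is one component of size 2.
Starting from 6 we can reach 6, 11, 12. That is one component of size 3.
Starting from 0 we can reach 0, 1, 2, 3, 4, 5, 7, 9, 13. That is one component of size 9.
The largest has 9 vertices.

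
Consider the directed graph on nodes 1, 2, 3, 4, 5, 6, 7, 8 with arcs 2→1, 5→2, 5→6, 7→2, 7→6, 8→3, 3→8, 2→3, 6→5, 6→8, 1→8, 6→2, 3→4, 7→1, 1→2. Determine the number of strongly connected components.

{3, 8} are all mutually reachable — one SCC of size 2.
{1, 2} are all mutually reachable — one SCC of size 2.
{5, 6} are all mutually reachable — one SCC of size 2.
{4} is an SCC by itself.
{7} is an SCC by itself.
That gives 5 strongly connected components.

5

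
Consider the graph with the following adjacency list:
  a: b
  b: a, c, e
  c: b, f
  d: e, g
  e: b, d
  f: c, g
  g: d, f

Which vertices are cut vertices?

Removing b increases the component count from 1 to 2, so b is a cut vertex.
By contrast removing a leaves 1 component; it is not a cut vertex. No other vertex is a cut vertex either.

b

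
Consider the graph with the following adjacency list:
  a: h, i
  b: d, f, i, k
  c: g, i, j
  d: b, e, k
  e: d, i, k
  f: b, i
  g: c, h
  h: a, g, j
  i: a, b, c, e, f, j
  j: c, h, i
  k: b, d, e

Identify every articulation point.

Removing i increases the component count from 1 to 2, so i is a cut vertex.
By contrast removing f leaves 1 component; it is not a cut vertex. No other vertex is a cut vertex either.

i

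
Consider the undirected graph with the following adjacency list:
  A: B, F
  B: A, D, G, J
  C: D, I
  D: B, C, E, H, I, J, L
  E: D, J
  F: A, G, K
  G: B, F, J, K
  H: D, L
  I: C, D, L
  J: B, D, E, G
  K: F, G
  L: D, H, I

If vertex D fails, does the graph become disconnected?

Yes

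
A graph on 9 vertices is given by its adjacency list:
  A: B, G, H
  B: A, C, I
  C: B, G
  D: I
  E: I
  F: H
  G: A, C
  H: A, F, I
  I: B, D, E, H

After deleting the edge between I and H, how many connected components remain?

I and H are still connected via I-B-A-H, so the component count stays at 1.

1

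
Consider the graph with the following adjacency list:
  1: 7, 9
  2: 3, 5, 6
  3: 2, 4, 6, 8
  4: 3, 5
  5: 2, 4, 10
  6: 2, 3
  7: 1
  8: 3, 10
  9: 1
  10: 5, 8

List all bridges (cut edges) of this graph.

1-7, 1-9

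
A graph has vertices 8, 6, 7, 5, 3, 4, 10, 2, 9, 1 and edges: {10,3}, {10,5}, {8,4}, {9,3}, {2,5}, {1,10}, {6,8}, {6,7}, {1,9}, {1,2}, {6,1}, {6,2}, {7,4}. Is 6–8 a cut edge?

After removing 6–8, the path 6-7-4-8 still connects them, so the edge is not a bridge.

No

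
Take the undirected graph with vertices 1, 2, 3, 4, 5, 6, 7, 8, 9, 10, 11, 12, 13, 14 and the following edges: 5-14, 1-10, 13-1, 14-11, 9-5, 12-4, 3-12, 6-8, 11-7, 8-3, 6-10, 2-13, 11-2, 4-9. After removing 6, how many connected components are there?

With 6 gone, the remaining components are: {1, 2, 3, 4, 5, 7, 8, 9, 10, 11, 12, 13, 14}.
That is 1 component.

1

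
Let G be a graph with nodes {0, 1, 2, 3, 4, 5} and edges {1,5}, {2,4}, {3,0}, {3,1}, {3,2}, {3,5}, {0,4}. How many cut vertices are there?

1

Removing 3 increases the component count from 1 to 2, so 3 is a cut vertex.
By contrast removing 4 leaves 1 component; it is not a cut vertex. No other vertex is a cut vertex either.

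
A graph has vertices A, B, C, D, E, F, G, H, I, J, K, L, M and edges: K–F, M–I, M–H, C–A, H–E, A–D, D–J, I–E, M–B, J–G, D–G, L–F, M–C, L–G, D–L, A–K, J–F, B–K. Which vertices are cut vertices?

Removing M increases the component count from 1 to 2, so M is a cut vertex.
By contrast removing I leaves 1 component; it is not a cut vertex. No other vertex is a cut vertex either.

M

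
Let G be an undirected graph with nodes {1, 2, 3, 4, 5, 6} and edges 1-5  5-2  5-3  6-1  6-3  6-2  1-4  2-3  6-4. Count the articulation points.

Removing 3, for instance, still leaves 1 component. No single vertex removal increases the component count — the graph has no articulation points.

0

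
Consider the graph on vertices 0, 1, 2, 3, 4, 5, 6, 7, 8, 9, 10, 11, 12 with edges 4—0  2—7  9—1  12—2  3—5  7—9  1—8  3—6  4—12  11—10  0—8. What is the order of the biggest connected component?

8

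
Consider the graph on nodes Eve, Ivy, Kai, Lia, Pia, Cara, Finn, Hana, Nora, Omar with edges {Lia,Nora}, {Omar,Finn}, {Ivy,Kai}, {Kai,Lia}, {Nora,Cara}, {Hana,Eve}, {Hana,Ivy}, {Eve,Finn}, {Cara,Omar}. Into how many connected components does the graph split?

Pia is isolated — a component by itself.
Starting from Eve we can reach Eve, Ivy, Kai, Lia, Cara, Finn, Hana, Nora, Omar. That is one component of size 9.
Total: 2 components.

2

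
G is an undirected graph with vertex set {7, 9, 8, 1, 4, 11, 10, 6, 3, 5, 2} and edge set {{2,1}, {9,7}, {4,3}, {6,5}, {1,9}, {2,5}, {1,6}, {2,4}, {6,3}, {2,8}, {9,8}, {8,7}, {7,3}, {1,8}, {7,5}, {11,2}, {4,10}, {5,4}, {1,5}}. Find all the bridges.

10-4, 11-2

The edges on the cycle 1-9-7-8-1 are not bridges since each lies on that cycle.
But removing 10-4 disconnects 10 from 4; removing 2-11 disconnects 2 from 11 — these are bridges.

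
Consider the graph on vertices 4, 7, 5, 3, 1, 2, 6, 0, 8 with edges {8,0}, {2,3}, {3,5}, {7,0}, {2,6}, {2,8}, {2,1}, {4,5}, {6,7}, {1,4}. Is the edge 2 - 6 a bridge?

No

After removing 2 - 6, the path 2-8-0-7-6 still connects them, so the edge is not a bridge.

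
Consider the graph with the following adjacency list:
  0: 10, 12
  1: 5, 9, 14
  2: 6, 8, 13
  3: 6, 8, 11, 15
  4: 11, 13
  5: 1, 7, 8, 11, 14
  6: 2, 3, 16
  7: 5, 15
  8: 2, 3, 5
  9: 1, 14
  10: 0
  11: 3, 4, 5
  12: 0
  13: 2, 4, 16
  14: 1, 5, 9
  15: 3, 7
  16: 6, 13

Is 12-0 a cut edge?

Removing 12-0 leaves no path between 12 and 0: the component count goes from 2 to 3. So it is a bridge.

Yes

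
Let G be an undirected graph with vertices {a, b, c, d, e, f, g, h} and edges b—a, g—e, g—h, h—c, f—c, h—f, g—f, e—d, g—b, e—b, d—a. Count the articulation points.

1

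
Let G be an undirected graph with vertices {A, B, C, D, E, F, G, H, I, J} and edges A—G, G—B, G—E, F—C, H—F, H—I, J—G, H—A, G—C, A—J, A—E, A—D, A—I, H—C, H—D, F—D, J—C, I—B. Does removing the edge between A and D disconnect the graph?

No

After removing A—D, the path A-H-D still connects them, so the edge is not a bridge.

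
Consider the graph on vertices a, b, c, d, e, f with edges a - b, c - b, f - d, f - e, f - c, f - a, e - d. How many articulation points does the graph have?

1

Removing f increases the component count from 1 to 2, so f is a cut vertex.
By contrast removing b leaves 1 component; it is not a cut vertex. No other vertex is a cut vertex either.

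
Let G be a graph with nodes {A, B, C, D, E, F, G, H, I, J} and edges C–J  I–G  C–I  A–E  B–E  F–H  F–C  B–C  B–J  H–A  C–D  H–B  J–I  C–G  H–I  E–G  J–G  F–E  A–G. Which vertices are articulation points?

Removing C increases the component count from 1 to 2, so C is a cut vertex.
By contrast removing B leaves 1 component; it is not a cut vertex. No other vertex is a cut vertex either.

C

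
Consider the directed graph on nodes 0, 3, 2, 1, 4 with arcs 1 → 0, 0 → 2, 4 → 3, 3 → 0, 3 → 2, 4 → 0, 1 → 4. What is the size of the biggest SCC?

{4} is an SCC by itself.
{2} is an SCC by itself.
{0} is an SCC by itself.
{1} is an SCC by itself.
{3} is an SCC by itself.
The largest has 1 vertex.

1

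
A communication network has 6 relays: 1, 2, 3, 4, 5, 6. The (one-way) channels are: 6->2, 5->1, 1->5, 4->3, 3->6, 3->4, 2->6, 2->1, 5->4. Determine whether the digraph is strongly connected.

Yes

From 4 we can reach every vertex (1, 2, 3, 4, 5, 6), and every vertex can reach 4 (1, 2, 3, 4, 5, 6). So the whole graph is one strongly connected component.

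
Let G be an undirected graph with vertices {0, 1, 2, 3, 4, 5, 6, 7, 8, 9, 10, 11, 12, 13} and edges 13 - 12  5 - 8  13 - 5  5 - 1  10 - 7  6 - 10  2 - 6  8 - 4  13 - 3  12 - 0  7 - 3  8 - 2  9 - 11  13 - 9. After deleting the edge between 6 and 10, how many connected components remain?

6 and 10 are still connected via 6-2-8-5-13-3-7-10, so the component count stays at 1.

1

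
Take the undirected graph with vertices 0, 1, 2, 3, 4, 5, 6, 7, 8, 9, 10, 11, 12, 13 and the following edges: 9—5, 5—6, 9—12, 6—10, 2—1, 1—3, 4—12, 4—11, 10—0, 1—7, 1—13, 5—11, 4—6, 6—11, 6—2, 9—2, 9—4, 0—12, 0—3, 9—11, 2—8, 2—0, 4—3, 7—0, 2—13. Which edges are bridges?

The edges on the cycle 9-4-6-5-9 are not bridges since each lies on that cycle.
But removing 8—2 disconnects 8 from 2 — this is a bridge.

2-8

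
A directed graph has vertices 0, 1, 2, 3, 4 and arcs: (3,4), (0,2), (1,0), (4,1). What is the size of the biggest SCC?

1

{3} is an SCC by itself.
{1} is an SCC by itself.
{0} is an SCC by itself.
{2} is an SCC by itself.
{4} is an SCC by itself.
The largest has 1 vertex.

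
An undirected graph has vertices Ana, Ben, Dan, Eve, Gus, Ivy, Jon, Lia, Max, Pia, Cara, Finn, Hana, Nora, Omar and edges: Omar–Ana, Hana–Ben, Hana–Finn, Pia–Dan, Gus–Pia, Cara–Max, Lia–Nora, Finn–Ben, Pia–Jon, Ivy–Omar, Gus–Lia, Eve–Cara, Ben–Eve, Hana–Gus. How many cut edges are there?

The edges on the cycle Hana-Finn-Ben-Hana are not bridges since each lies on that cycle.
But removing Dan–Pia disconnects Dan from Pia; removing Gus–Pia disconnects Gus from Pia; removing Ben–Eve disconnects Ben from Eve; removing Cara–Max disconnects Cara from Max — these are bridges.
In total 11 edges are bridges.

11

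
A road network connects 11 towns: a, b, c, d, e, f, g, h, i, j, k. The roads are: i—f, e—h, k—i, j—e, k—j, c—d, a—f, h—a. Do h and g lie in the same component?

No

The component containing h is {a, e, f, h, i, j, k}, and g is not in it.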